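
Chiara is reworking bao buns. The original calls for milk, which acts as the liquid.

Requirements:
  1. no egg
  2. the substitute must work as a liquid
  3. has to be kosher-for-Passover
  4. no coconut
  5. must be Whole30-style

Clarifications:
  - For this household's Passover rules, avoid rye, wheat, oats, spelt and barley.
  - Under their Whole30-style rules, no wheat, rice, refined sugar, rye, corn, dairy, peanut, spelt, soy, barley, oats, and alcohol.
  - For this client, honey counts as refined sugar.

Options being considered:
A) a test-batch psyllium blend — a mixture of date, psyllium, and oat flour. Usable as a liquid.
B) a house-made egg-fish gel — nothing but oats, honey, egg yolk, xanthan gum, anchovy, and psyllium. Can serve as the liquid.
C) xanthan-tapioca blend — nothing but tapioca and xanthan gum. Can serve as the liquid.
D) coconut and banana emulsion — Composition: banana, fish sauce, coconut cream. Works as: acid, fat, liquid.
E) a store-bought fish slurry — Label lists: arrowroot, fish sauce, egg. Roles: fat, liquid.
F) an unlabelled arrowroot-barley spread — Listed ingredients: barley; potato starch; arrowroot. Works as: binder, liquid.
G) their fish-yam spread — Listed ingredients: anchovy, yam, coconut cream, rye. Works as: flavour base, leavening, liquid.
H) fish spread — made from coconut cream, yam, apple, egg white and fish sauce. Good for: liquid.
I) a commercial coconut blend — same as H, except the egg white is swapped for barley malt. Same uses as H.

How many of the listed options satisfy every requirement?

A: has oat flour, so not kosher-for-Passover; has oat flour, so not Whole30-style — reject
B: has oats, so not kosher-for-Passover; has honey, so not Whole30-style (and 1 more) — no
C: no egg, kosher-for-Passover — keep
D: has coconut cream, so not coconut-free — reject
E: has egg, so not egg-free — reject
F: has barley, so not kosher-for-Passover; has barley, so not Whole30-style — reject
G: has rye, so not kosher-for-Passover; has rye, so not Whole30-style (and 1 more) — out
H: has coconut cream, so not coconut-free; has egg white, so not egg-free — out
I: has barley malt, so not kosher-for-Passover; has barley malt, so not Whole30-style (and 1 more) — reject

1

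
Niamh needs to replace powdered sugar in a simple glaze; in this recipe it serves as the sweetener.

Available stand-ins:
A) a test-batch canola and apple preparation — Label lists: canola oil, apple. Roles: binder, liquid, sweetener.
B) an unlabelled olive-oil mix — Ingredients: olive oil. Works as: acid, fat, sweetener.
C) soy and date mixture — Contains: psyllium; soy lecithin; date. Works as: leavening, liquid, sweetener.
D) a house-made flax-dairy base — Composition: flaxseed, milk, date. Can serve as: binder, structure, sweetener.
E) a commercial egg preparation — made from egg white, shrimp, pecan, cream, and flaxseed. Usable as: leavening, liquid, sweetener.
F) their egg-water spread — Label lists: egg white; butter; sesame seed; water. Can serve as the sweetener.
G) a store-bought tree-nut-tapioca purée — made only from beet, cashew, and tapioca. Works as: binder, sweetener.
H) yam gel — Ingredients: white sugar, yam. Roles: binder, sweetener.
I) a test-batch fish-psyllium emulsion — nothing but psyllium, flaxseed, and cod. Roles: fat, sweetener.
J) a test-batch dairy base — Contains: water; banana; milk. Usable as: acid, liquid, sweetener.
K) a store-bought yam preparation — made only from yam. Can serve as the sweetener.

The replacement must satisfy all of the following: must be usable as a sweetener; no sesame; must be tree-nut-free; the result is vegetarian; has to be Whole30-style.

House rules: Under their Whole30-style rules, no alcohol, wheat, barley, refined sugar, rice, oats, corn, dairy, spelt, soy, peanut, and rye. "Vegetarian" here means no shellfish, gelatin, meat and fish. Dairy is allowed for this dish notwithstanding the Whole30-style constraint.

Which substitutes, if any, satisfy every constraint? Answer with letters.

A: only canola oil and apple; none excluded — valid
B: all constraints satisfied — valid
C: has soy lecithin, so not Whole30-style — no
D: dairy is permitted under the Whole30-style carve-out; nothing else excluded — keep
E: has shrimp, so not vegetarian; has pecan, so not tree-nut-free — out
F: has sesame seed, so not sesame-free — no
G: has cashew, so not tree-nut-free — out
H: has white sugar, so not Whole30-style — no
I: has cod, so not vegetarian — no
J: dairy is permitted under the Whole30-style carve-out; nothing else excluded — valid
K: Whole30-style, vegetarian — keep

A, B, D, J, K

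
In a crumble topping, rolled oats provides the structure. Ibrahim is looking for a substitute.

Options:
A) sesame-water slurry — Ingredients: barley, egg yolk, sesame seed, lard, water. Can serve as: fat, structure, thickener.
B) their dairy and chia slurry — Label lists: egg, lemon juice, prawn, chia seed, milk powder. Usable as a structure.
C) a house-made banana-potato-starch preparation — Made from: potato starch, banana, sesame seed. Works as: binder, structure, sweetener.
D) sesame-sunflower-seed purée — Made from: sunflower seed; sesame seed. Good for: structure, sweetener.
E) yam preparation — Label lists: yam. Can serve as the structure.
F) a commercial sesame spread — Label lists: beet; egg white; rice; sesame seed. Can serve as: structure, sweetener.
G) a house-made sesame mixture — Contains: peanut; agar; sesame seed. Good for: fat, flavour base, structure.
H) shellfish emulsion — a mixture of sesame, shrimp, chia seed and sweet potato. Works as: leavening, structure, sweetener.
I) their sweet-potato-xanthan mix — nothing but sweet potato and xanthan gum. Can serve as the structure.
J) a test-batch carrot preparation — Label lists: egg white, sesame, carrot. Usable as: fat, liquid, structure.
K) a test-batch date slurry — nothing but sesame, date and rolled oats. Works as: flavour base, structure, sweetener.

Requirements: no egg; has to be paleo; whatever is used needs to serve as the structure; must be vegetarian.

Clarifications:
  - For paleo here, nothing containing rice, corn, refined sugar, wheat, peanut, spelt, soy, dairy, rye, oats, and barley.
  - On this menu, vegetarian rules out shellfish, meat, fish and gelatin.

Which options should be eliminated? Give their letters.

A, B, F, G, H, J, K

A: has barley, so not paleo; has lard, so not vegetarian (and 1 more) — reject
B: has milk powder, so not paleo; has prawn, so not vegetarian (and 1 more) — out
C: only sesame seed, potato starch, and banana; none excluded — keep
D: all constraints satisfied — OK
E: only yam; none excluded — keep
F: has rice, so not paleo; has egg white, so not egg-free — reject
G: has peanut, so not paleo — out
H: has shrimp, so not vegetarian — out
I: works as a structure, vegetarian, no egg — OK
J: has egg white, so not egg-free — out
K: has rolled oats, so not paleo — out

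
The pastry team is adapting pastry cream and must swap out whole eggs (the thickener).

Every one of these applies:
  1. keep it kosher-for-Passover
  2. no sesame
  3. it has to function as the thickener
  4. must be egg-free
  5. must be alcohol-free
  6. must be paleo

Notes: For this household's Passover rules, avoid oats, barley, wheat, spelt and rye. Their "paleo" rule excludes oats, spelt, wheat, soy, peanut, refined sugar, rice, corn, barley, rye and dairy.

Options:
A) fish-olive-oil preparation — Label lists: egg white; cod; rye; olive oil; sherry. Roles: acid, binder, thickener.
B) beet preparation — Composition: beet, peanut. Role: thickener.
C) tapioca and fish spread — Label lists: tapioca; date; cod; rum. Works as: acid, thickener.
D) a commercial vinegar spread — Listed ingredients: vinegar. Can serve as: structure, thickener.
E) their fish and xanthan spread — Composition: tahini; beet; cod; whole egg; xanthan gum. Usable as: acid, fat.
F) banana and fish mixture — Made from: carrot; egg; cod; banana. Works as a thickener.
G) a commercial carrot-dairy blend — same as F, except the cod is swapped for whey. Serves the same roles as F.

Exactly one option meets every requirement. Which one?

A: has rye, so not kosher-for-Passover; has rye, so not paleo (and 2 more) — no
B: has peanut, so not paleo — no
C: has rum, so not alcohol-free — out
D: kosher-for-Passover, no sesame — valid
E: not usable as a thickener; has tahini, so not sesame-free (and 1 more) — out
F: has egg, so not egg-free — out
G: has whey, so not paleo; has egg, so not egg-free — out

D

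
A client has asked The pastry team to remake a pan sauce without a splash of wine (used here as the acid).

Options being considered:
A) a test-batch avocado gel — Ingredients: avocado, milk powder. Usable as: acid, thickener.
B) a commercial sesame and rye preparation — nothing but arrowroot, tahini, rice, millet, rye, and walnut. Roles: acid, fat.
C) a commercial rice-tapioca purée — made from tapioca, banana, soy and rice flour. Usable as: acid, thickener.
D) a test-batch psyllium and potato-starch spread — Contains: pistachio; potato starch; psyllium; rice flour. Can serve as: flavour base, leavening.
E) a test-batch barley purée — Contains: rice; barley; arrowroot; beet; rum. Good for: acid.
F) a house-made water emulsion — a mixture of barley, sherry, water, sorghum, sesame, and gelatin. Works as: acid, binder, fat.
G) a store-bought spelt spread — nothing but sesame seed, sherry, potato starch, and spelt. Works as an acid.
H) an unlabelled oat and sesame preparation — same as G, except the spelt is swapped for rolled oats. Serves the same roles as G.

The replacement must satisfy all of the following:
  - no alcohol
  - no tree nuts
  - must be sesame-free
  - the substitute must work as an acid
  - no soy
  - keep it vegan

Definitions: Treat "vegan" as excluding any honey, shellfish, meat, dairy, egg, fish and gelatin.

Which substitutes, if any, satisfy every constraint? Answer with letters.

none

A: has milk powder, so not vegan — reject
B: has tahini, so not sesame-free; has walnut, so not tree-nut-free — no
C: has soy, so not soy-free — reject
D: not usable as an acid; has pistachio, so not tree-nut-free — no
E: has rum, so not alcohol-free — no
F: has gelatin, so not vegan; has sesame, so not sesame-free (and 1 more) — out
G: has sesame seed, so not sesame-free; has sherry, so not alcohol-free — reject
H: has sesame seed, so not sesame-free; has sherry, so not alcohol-free — out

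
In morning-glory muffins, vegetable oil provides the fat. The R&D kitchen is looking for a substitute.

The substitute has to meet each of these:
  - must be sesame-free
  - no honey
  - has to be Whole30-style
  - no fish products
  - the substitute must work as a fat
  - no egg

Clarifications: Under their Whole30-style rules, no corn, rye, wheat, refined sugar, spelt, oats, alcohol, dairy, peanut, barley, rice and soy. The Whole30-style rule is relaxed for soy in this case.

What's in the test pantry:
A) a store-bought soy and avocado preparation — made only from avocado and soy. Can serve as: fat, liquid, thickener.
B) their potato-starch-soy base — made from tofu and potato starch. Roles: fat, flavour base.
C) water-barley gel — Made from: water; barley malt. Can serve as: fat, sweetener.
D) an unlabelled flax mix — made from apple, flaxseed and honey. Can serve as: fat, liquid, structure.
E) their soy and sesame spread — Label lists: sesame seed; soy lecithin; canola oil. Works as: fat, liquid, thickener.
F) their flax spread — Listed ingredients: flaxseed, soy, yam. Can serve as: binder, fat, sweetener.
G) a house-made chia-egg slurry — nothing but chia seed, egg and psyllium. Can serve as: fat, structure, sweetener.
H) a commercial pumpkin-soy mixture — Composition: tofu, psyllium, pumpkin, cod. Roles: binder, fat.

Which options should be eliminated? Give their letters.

C, D, E, G, H

A: soy is permitted under the Whole30-style carve-out; nothing else excluded — OK
B: soy is permitted under the Whole30-style carve-out; nothing else excluded — valid
C: has barley malt, so not Whole30-style — reject
D: has honey, so not honey-free — out
E: has sesame seed, so not sesame-free — reject
F: soy is permitted under the Whole30-style carve-out; nothing else excluded — valid
G: has egg, so not egg-free — reject
H: has cod, so not fish-free — no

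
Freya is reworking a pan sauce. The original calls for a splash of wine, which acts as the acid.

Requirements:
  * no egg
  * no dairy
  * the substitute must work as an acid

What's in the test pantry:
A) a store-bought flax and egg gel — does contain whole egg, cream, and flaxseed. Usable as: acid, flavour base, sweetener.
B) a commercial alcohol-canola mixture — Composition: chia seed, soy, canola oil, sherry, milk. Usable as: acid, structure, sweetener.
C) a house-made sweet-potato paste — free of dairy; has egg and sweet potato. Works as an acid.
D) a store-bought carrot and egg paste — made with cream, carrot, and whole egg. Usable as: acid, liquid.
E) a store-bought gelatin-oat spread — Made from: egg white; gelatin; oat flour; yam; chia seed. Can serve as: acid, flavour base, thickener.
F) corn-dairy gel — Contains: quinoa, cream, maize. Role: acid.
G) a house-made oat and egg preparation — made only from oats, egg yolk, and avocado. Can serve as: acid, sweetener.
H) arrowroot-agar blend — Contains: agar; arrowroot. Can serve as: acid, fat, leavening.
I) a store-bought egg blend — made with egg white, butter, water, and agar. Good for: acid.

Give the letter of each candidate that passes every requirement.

H

A: has whole egg, so not egg-free; has cream, so not dairy-free — reject
B: has milk, so not dairy-free — reject
C: has egg, so not egg-free — no
D: has whole egg, so not egg-free; has cream, so not dairy-free — no
E: has egg white, so not egg-free — reject
F: has cream, so not dairy-free — no
G: has egg yolk, so not egg-free — out
H: nothing on the exclusion list — keep
I: has egg white, so not egg-free; has butter, so not dairy-free — out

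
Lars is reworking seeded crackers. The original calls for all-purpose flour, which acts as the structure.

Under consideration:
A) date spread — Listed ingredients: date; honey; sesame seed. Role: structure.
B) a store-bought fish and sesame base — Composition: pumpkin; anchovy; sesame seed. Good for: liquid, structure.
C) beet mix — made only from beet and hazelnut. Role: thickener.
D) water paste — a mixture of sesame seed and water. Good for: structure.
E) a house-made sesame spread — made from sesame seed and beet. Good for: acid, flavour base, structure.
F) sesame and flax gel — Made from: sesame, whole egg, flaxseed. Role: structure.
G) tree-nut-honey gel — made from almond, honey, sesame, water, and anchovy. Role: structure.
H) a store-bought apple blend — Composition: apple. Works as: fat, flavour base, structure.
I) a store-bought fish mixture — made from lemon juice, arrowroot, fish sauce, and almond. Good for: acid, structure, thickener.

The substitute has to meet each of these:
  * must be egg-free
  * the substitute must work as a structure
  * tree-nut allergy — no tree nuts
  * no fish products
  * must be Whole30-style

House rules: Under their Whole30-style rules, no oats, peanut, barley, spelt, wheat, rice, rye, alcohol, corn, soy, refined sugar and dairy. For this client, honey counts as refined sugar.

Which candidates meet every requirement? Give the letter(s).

D, E, H

A: has honey, so not Whole30-style — out
B: has anchovy, so not fish-free — out
C: not usable as a structure; has hazelnut, so not tree-nut-free — out
D: only sesame seed and water; none excluded — valid
E: nothing on the exclusion list — keep
F: has whole egg, so not egg-free — out
G: has honey, so not Whole30-style; has anchovy, so not fish-free (and 1 more) — no
H: all constraints satisfied — keep
I: has fish sauce, so not fish-free; has almond, so not tree-nut-free — no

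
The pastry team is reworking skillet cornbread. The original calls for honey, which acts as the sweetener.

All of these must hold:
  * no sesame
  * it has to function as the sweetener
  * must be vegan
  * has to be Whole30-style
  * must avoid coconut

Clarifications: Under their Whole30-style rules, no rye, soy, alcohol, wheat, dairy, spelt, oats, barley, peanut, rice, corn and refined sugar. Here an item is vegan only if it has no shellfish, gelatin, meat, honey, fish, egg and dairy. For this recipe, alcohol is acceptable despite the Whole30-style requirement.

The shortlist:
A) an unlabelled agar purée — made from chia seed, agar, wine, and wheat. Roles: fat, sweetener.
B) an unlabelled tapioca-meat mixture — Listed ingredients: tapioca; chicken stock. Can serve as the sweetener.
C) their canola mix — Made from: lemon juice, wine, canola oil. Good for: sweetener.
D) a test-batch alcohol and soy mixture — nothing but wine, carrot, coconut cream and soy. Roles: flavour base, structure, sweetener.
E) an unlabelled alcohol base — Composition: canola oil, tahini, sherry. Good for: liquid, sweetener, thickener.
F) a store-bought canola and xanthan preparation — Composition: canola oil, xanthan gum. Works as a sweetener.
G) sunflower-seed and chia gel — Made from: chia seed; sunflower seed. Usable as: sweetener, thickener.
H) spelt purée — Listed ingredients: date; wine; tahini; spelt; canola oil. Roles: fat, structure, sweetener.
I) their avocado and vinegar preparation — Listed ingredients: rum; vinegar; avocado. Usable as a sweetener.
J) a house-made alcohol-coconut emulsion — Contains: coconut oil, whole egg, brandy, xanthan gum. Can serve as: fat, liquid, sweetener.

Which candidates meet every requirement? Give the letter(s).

A: has wheat, so not Whole30-style — out
B: has chicken stock, so not vegan — reject
C: alcohol is permitted under the Whole30-style carve-out; nothing else excluded — OK
D: has soy, so not Whole30-style; has coconut cream, so not coconut-free — reject
E: has tahini, so not sesame-free — no
F: no coconut, no sesame — valid
G: nothing on the exclusion list — keep
H: has spelt, so not Whole30-style; has tahini, so not sesame-free — no
I: alcohol is permitted under the Whole30-style carve-out; nothing else excluded — OK
J: has whole egg, so not vegan; has coconut oil, so not coconut-free — no

C, F, G, I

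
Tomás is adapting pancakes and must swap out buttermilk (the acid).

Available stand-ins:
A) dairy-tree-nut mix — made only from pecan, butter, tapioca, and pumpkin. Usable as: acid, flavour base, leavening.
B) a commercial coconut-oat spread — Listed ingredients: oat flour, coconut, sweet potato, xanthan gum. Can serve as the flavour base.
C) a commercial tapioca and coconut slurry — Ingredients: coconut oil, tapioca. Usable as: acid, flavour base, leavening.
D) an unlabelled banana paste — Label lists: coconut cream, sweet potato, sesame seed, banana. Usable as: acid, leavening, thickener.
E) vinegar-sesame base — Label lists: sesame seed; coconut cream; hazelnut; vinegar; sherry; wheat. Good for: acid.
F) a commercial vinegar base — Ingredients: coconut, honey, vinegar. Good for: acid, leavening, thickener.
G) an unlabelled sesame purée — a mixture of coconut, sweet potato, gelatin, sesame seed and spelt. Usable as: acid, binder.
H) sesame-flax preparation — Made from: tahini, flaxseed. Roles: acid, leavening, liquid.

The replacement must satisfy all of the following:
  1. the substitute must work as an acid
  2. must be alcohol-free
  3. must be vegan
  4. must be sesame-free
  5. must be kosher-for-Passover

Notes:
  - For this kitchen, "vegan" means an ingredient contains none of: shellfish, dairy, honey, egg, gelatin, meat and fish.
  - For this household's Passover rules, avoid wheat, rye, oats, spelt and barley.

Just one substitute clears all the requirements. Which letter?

A: has butter, so not vegan — out
B: not usable as an acid; has oat flour, so not kosher-for-Passover — reject
C: only coconut oil and tapioca; none excluded — keep
D: has sesame seed, so not sesame-free — no
E: has wheat, so not kosher-for-Passover; has sesame seed, so not sesame-free (and 1 more) — no
F: has honey, so not vegan — out
G: has gelatin, so not vegan; has spelt, so not kosher-for-Passover (and 1 more) — no
H: has tahini, so not sesame-free — no

C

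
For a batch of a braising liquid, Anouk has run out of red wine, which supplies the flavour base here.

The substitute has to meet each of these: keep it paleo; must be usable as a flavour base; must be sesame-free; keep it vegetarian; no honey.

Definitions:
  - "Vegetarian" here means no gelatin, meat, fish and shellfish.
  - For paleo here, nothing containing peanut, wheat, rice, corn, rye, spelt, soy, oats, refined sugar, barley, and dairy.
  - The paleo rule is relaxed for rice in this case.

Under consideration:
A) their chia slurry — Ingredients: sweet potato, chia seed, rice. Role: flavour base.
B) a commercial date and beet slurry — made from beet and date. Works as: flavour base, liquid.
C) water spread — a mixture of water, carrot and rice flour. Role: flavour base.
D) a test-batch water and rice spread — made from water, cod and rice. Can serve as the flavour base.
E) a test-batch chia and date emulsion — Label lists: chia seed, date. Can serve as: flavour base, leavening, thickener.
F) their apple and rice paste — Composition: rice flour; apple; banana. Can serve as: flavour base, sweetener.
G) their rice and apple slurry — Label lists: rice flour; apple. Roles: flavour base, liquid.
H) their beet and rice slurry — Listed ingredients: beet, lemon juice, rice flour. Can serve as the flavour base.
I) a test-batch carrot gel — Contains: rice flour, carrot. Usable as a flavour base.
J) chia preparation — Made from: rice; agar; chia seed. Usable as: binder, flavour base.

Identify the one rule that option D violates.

usable as a flavour base: satisfied
vegetarian: has cod — fails
paleo: satisfied
sesame-free: satisfied
honey-free: satisfied

vegetarian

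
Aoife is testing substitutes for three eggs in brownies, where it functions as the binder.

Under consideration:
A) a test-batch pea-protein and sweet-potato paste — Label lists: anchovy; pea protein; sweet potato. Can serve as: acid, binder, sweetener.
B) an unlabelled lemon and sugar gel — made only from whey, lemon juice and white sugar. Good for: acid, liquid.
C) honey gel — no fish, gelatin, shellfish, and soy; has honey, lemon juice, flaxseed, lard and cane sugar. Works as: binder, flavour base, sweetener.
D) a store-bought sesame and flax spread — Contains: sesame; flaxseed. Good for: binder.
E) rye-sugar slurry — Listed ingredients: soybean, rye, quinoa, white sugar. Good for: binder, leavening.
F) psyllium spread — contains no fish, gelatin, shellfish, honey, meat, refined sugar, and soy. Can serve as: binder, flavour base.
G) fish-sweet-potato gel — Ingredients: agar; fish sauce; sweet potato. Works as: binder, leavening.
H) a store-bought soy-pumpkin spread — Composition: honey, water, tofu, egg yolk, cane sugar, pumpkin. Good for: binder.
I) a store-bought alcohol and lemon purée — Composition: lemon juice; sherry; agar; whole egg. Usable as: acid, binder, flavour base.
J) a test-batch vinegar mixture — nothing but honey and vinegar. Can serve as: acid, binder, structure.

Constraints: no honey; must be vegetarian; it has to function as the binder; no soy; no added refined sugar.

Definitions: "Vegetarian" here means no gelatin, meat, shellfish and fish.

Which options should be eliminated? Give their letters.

A: has anchovy, so not vegetarian — reject
B: not usable as a binder; has white sugar, so not no-added-sugar — no
C: has lard, so not vegetarian; has cane sugar, so not no-added-sugar (and 1 more) — no
D: only sesame and flaxseed; none excluded — OK
E: has white sugar, so not no-added-sugar; has soybean, so not soy-free — out
F: no refined sugar, no soy — keep
G: has fish sauce, so not vegetarian — out
H: has cane sugar, so not no-added-sugar; has honey, so not honey-free (and 1 more) — no
I: all constraints satisfied — keep
J: has honey, so not honey-free — reject

A, B, C, E, G, H, J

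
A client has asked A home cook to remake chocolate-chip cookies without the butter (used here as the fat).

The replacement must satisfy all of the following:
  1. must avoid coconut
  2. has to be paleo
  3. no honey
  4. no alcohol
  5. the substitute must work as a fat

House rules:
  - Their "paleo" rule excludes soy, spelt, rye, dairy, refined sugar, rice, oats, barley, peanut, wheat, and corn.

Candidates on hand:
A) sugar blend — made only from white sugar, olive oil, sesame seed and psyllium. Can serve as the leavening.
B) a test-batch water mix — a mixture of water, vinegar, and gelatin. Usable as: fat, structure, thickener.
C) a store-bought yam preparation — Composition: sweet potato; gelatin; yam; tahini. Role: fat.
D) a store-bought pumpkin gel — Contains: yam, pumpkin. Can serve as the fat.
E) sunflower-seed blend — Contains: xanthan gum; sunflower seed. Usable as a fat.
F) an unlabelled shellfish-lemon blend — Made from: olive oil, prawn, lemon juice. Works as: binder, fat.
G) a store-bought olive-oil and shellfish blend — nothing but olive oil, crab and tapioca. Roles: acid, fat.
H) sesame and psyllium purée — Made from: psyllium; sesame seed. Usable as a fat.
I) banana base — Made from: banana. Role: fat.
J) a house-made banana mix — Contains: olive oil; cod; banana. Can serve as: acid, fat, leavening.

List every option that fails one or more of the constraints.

A: not usable as a fat; has white sugar, so not paleo — out
B: only gelatin, vinegar and water; none excluded — valid
C: works as a fat, paleo, no coconut — keep
D: every rule checks out — keep
E: paleo, no honey — OK
F: nothing on the exclusion list — keep
G: only crab, olive oil, and tapioca; none excluded — OK
H: paleo, no coconut — keep
I: works as a fat, paleo, no honey — valid
J: works as a fat, no alcohol, paleo — keep

A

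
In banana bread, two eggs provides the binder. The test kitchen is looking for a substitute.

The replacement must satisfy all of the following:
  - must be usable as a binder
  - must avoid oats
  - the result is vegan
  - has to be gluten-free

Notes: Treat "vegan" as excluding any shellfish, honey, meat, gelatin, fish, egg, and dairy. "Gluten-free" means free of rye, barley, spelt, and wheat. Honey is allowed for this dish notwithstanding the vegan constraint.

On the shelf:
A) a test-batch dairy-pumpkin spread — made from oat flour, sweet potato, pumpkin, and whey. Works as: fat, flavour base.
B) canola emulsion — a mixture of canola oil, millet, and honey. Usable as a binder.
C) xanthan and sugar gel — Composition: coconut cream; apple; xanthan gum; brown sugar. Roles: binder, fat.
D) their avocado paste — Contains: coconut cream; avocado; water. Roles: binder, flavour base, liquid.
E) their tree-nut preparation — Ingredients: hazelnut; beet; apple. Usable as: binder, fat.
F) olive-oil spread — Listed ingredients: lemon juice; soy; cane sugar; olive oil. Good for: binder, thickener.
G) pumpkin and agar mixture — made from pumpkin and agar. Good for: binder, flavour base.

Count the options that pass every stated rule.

6

A: not usable as a binder; has whey, so not vegan (and 1 more) — no
B: honey is permitted under the vegan carve-out; nothing else excluded — valid
C: all constraints satisfied — OK
D: only coconut cream, avocado and water; none excluded — valid
E: only hazelnut, apple and beet; none excluded — valid
F: every rule checks out — keep
G: gluten-free, vegan — valid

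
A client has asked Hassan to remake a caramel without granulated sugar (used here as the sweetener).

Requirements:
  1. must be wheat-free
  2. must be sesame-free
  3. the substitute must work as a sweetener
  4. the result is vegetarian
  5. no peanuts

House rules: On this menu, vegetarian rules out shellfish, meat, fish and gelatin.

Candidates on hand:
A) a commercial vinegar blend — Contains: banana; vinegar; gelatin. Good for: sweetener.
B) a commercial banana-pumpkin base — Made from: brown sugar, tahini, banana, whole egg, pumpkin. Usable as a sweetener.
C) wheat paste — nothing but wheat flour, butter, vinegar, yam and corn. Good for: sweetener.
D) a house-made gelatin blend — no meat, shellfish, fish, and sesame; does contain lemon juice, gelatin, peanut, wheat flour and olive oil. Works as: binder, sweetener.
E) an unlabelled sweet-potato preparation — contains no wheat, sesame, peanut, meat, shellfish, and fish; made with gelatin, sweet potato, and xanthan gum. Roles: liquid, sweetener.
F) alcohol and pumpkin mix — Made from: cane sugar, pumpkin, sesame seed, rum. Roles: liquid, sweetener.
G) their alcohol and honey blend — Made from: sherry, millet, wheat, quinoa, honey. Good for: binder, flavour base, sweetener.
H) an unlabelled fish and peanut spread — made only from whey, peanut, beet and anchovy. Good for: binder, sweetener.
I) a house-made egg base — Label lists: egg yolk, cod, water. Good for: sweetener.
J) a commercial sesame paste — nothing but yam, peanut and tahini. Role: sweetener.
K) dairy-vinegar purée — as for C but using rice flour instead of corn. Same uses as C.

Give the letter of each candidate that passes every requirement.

A: has gelatin, so not vegetarian — reject
B: has tahini, so not sesame-free — no
C: has wheat flour, so not wheat-free — reject
D: has gelatin, so not vegetarian; has wheat flour, so not wheat-free (and 1 more) — reject
E: has gelatin, so not vegetarian — reject
F: has sesame seed, so not sesame-free — out
G: has wheat, so not wheat-free — out
H: has anchovy, so not vegetarian; has peanut, so not peanut-free — out
I: has cod, so not vegetarian — out
J: has tahini, so not sesame-free; has peanut, so not peanut-free — out
K: has wheat flour, so not wheat-free — no

none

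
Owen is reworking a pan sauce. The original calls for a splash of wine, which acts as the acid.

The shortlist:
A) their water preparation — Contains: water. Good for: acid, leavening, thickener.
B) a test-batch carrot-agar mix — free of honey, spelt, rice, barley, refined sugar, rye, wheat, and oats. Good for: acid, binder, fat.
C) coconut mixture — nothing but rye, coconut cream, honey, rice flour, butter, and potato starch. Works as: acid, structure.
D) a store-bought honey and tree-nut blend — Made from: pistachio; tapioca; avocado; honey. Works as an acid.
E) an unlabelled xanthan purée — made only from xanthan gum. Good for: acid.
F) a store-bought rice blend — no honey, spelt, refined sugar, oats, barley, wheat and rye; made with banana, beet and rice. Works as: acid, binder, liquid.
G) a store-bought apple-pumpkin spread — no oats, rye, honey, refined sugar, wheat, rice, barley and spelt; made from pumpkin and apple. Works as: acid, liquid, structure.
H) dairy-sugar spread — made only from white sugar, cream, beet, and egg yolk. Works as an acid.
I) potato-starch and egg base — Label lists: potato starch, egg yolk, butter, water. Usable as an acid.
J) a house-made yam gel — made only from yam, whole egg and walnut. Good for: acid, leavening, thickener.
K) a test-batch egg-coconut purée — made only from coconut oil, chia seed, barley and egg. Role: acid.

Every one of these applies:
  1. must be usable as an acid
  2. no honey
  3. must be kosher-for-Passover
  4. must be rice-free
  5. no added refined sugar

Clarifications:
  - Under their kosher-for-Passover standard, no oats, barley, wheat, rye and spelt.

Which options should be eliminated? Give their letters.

A: only water; none excluded — OK
B: works as an acid, no honey, kosher-for-Passover — keep
C: has rye, so not kosher-for-Passover; has honey, so not honey-free (and 1 more) — out
D: has honey, so not honey-free — no
E: kosher-for-Passover, no honey — valid
F: has rice, so not rice-free — out
G: no rice, no refined sugar — valid
H: has white sugar, so not no-added-sugar — out
I: butter and egg yolk etc. — none of it excluded — keep
J: all constraints satisfied — keep
K: has barley, so not kosher-for-Passover — reject

C, D, F, H, K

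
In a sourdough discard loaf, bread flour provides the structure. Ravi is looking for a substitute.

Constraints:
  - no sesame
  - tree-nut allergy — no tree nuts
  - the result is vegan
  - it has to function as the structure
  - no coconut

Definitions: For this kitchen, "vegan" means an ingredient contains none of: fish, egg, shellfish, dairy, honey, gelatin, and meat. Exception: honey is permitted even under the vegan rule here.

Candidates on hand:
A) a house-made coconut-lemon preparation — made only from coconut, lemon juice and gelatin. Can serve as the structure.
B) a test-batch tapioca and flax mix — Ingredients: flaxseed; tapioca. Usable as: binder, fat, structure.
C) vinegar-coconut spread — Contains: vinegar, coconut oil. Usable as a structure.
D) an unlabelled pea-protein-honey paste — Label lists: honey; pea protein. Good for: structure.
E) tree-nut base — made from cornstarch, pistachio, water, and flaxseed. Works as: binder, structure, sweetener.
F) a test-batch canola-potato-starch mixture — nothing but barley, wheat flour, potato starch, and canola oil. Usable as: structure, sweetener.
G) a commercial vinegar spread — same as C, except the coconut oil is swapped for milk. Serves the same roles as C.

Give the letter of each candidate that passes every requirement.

A: has gelatin, so not vegan; has coconut, so not coconut-free — no
B: only flaxseed and tapioca; none excluded — valid
C: has coconut oil, so not coconut-free — reject
D: honey is permitted under the vegan carve-out; nothing else excluded — OK
E: has pistachio, so not tree-nut-free — reject
F: barley and wheat flour etc. — none of it excluded — OK
G: has milk, so not vegan — reject

B, D, F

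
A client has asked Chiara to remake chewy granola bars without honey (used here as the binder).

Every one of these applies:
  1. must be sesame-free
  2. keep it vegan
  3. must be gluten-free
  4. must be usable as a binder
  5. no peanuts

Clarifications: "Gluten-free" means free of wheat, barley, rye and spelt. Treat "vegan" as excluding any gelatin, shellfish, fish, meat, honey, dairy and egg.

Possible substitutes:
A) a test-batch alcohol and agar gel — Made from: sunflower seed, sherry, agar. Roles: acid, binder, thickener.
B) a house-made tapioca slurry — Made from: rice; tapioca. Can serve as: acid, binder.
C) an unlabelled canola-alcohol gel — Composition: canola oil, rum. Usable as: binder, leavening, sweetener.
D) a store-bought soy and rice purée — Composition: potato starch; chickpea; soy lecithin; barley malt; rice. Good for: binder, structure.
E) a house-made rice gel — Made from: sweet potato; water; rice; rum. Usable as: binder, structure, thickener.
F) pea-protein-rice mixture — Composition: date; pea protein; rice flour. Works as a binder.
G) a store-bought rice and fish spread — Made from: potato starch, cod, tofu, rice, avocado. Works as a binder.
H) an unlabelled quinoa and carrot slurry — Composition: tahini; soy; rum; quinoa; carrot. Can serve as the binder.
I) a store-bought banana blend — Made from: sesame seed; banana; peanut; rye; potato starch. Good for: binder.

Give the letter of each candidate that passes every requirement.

A, B, C, E, F

A: all constraints satisfied — keep
B: only rice and tapioca; none excluded — valid
C: gluten-free, vegan — valid
D: has barley malt, so not gluten-free — out
E: works as a binder, gluten-free, no peanut — valid
F: all constraints satisfied — OK
G: has cod, so not vegan — reject
H: has tahini, so not sesame-free — reject
I: has rye, so not gluten-free; has sesame seed, so not sesame-free (and 1 more) — no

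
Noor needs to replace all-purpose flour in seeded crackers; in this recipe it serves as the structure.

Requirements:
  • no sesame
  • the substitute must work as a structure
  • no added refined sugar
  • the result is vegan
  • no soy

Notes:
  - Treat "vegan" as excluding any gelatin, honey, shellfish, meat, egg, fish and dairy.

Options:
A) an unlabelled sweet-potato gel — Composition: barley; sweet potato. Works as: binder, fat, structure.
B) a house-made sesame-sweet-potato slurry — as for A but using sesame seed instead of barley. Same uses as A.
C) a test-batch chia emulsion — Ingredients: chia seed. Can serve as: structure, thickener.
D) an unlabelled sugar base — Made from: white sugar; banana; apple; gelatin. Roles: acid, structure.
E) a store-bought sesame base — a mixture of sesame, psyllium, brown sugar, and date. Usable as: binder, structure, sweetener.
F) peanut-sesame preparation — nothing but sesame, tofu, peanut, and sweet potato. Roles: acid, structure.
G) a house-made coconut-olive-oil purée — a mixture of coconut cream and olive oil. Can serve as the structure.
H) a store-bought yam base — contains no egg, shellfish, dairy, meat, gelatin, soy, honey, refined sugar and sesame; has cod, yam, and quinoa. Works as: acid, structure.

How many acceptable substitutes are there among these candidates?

A: every rule checks out — OK
B: has sesame seed, so not sesame-free — reject
C: no refined sugar, no soy — keep
D: has gelatin, so not vegan; has white sugar, so not no-added-sugar — no
E: has brown sugar, so not no-added-sugar; has sesame, so not sesame-free — out
F: has sesame, so not sesame-free; has tofu, so not soy-free — out
G: all constraints satisfied — OK
H: has cod, so not vegan — no

3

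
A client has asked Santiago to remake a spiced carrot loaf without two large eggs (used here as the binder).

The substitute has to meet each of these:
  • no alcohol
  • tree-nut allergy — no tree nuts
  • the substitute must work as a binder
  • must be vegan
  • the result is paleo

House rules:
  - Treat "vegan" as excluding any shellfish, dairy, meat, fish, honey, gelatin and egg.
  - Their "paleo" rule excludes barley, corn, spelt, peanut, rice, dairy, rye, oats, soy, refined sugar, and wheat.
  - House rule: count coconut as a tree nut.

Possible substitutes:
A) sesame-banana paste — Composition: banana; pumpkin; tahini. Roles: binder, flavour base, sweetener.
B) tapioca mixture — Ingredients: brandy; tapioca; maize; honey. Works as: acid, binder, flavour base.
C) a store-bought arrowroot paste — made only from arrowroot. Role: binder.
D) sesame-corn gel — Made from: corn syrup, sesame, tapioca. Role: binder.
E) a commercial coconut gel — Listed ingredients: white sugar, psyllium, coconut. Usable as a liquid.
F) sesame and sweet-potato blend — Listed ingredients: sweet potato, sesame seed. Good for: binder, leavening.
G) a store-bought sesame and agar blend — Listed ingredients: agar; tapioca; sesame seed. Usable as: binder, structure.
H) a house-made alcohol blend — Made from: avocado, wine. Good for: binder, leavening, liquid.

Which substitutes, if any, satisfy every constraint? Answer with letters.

A, C, F, G

A: nothing on the exclusion list — keep
B: has honey, so not vegan; has maize, so not paleo (and 1 more) — out
C: works as a binder, tree-nut-free, paleo — keep
D: has corn syrup, so not paleo — reject
E: not usable as a binder; has white sugar, so not paleo (and 1 more) — out
F: only sesame seed and sweet potato; none excluded — keep
G: only sesame seed, tapioca and agar; none excluded — keep
H: has wine, so not alcohol-free — reject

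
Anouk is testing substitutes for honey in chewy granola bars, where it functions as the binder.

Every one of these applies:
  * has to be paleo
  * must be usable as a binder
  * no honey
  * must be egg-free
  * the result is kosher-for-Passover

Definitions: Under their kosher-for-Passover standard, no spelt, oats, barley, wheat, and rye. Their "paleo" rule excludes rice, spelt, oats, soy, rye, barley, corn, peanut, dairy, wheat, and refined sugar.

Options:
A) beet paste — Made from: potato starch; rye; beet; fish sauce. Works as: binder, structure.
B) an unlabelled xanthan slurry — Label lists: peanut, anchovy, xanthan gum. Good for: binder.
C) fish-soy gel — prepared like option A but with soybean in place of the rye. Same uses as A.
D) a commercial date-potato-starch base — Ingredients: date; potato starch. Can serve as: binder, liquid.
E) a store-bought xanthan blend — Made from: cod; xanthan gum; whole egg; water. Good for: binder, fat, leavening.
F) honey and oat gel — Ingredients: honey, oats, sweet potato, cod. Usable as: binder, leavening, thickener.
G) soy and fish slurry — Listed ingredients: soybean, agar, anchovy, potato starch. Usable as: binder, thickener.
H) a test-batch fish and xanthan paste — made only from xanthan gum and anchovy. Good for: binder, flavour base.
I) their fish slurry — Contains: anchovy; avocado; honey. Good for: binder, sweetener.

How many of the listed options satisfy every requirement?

A: has rye, so not kosher-for-Passover; has rye, so not paleo — reject
B: has peanut, so not paleo — no
C: has soybean, so not paleo — no
D: only potato starch and date; none excluded — valid
E: has whole egg, so not egg-free — reject
F: has oats, so not kosher-for-Passover; has oats, so not paleo (and 1 more) — out
G: has soybean, so not paleo — reject
H: only anchovy and xanthan gum; none excluded — keep
I: has honey, so not honey-free — out

2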